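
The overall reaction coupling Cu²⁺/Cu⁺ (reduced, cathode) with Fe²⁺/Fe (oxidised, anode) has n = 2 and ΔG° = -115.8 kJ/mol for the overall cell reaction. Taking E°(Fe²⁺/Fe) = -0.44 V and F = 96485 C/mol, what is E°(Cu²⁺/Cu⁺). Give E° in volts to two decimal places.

+0.16 V

E°cell = −ΔG°/(nF) = −(-115.8×10³)/((2)(96485)) = +0.600 V.
Since Cu²⁺/Cu⁺ is the cathode and Fe²⁺/Fe the anode, E°cell = E°(Cu²⁺/Cu⁺) − E°(Fe²⁺/Fe).
So E°(Cu²⁺/Cu⁺) = E°cell + E°(Fe²⁺/Fe) = +0.600 + (-0.44) = +0.16 V.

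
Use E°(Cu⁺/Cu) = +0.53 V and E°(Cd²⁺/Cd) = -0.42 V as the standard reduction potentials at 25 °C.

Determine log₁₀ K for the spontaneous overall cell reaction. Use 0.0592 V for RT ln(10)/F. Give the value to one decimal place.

32.1

Cathode: Cu⁺/Cu; anode: Cd²⁺/Cd. E°cell = +0.95 V, n = 2.
log K = nE°cell / 0.0592 = (2)(+0.95) / 0.0592 = 32.1.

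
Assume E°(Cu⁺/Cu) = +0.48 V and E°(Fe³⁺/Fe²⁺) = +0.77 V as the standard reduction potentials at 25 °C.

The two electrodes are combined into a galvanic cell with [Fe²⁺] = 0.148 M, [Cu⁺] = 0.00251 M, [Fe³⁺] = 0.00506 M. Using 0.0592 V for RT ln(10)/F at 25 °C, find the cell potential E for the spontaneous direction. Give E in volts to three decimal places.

+0.357 V

Fe³⁺/Fe²⁺ is the cathode (higher E°), Cu⁺/Cu the anode: E°cell = +0.77 − (+0.48) = +0.29 V, n = 1.
Overall: Fe³⁺(aq) + Cu(s) → Fe²⁺(aq) + Cu⁺(aq)
Q = [Fe²⁺]·[Cu⁺] / ([Fe³⁺]); log Q = -1.134.
E = E° − (0.0592/n) log Q = +0.29 − (0.0592/1)(-1.134) = +0.357 V.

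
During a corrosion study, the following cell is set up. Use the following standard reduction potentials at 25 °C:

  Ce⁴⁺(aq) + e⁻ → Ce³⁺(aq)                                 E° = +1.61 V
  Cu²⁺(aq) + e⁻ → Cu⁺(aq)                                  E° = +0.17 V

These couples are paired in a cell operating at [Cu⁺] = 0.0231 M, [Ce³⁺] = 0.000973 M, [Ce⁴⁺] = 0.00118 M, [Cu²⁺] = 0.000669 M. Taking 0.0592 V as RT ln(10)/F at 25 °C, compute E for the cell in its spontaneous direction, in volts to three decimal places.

Ce⁴⁺/Ce³⁺ is the cathode (higher E°), Cu²⁺/Cu⁺ the anode: E°cell = +1.61 − (+0.17) = +1.44 V, n = 1.
Overall: Ce⁴⁺(aq) + Cu⁺(aq) → Ce³⁺(aq) + Cu²⁺(aq)
Q = [Ce³⁺]·[Cu²⁺] / ([Ce⁴⁺]·[Cu⁺]); log Q = -1.622.
E = E° − (0.0592/n) log Q = +1.44 − (0.0592/1)(-1.622) = +1.536 V.

+1.536 V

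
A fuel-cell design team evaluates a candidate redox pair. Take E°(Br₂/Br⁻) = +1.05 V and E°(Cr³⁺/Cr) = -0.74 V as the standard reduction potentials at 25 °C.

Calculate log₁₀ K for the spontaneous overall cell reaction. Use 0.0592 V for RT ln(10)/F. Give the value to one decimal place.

Cathode: Br₂/Br⁻; anode: Cr³⁺/Cr. E°cell = +1.79 V, n = 6.
log K = nE°cell / 0.0592 = (6)(+1.79) / 0.0592 = 181.4.

181.4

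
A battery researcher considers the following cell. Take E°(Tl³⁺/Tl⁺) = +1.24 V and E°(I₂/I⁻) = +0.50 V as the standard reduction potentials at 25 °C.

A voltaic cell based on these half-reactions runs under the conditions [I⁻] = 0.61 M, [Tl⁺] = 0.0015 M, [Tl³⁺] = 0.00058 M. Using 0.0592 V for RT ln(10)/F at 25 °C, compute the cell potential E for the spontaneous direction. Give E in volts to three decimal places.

+0.715 V

Tl³⁺/Tl⁺ is the cathode (higher E°), I₂/I⁻ the anode: E°cell = +1.24 − (+0.50) = +0.74 V, n = 2.
Overall: Tl³⁺(aq) + 2 I⁻(aq) → Tl⁺(aq) + I₂(s)
Q = [Tl⁺] / ([Tl³⁺]·[I⁻]^2); log Q = 0.842.
E = E° − (0.0592/n) log Q = +0.74 − (0.0592/2)(0.842) = +0.715 V.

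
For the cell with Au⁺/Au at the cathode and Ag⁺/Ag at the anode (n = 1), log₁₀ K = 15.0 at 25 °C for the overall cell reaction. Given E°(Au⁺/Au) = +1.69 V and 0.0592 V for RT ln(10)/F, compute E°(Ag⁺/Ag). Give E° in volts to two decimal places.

E°cell = (0.0592/n)·log K = (0.0592/1)(15.0) = +0.888 V.
Since Au⁺/Au is the cathode and Ag⁺/Ag the anode, E°cell = E°(Au⁺/Au) − E°(Ag⁺/Ag).
So E°(Ag⁺/Ag) = E°(Au⁺/Au) − E°cell = (+1.69) − (+0.888) = +0.80 V.

+0.80 V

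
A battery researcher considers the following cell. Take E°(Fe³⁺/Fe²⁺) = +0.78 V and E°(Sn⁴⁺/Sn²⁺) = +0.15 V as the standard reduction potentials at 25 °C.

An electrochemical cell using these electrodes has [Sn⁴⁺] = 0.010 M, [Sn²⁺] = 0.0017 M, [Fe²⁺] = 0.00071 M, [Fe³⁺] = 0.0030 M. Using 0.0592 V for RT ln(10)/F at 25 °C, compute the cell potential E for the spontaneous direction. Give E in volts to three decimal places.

+0.644 V

Fe³⁺/Fe²⁺ is the cathode (higher E°), Sn⁴⁺/Sn²⁺ the anode: E°cell = +0.78 − (+0.15) = +0.63 V, n = 2.
Overall: 2 Fe³⁺(aq) + Sn²⁺(aq) → 2 Fe²⁺(aq) + Sn⁴⁺(aq)
Q = [Fe²⁺]^2·[Sn⁴⁺] / ([Fe³⁺]^2·[Sn²⁺]); log Q = -0.482.
E = E° − (0.0592/n) log Q = +0.63 − (0.0592/2)(-0.482) = +0.644 V.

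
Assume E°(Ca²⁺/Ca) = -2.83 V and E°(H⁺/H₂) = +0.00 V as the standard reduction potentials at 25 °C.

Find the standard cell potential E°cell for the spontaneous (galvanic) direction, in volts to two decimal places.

The H⁺/H₂ couple has the higher reduction potential, so it is the cathode; Ca²⁺/Ca is oxidised at the anode.
E°cell = E°(cathode) − E°(anode) = (+0.00) − (-2.83) = +2.83 V.
Since E°cell > 0, the reaction is spontaneous under standard conditions.

+2.83 V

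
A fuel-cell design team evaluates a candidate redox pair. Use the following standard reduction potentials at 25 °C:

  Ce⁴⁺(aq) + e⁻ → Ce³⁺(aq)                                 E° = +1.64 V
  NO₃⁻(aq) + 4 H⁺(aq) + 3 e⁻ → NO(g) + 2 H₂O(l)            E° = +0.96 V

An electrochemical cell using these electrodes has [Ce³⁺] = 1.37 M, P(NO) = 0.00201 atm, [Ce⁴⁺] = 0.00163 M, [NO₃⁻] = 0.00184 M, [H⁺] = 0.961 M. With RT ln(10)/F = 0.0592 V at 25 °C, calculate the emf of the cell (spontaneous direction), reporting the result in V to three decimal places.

+0.509 V

Ce⁴⁺/Ce³⁺ is the cathode (higher E°), NO₃⁻/NO the anode: E°cell = +1.64 − (+0.96) = +0.68 V, n = 3.
Overall: 3 Ce⁴⁺(aq) + NO(g) + 2 H₂O(l) → 3 Ce³⁺(aq) + NO₃⁻(aq) + 4 H⁺(aq)
Q = [Ce³⁺]^3·[NO₃⁻]·[H⁺]^4 / ([Ce⁴⁺]^3·P(NO)); log Q = 8.666.
E = E° − (0.0592/n) log Q = +0.68 − (0.0592/3)(8.666) = +0.509 V.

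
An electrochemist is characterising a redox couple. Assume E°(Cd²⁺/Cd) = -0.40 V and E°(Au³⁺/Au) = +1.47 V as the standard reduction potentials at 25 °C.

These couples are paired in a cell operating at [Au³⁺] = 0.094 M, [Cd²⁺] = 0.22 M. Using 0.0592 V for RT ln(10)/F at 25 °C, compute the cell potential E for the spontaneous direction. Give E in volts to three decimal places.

+1.869 V

Au³⁺/Au is the cathode (higher E°), Cd²⁺/Cd the anode: E°cell = +1.47 − (-0.40) = +1.87 V, n = 6.
Overall: 2 Au³⁺(aq) + 3 Cd(s) → 2 Au(s) + 3 Cd²⁺(aq)
Q = [Cd²⁺]^3 / ([Au³⁺]^2); log Q = 0.081.
E = E° − (0.0592/n) log Q = +1.87 − (0.0592/6)(0.081) = +1.869 V.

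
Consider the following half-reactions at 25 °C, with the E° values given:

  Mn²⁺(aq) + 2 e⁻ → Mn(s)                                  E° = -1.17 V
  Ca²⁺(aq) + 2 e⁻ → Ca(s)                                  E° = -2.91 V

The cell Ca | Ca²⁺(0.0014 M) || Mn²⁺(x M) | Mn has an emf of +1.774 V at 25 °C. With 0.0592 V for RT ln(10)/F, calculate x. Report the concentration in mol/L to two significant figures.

0.020 M

Mn²⁺/Mn is the cathode, Ca²⁺/Ca the anode: E°cell = +1.74 V, n = 2.
Overall reaction: Mn²⁺(aq) + Ca(s) → Mn(s) + Ca²⁺(aq); Q = [Ca²⁺]^1/[Mn²⁺]^1.
From E = E° − (0.0592/n) log Q: log Q = (E° − E)·n/0.0592 = (+1.74 − (+1.774))·2/0.0592 = -1.1486.
So 1·log[Mn²⁺] = 1·log(0.0014) − log Q = -2.8539 − (-1.1486) = -1.7053; [Mn²⁺] = 10^(-1.7053) ≈ 0.020 M.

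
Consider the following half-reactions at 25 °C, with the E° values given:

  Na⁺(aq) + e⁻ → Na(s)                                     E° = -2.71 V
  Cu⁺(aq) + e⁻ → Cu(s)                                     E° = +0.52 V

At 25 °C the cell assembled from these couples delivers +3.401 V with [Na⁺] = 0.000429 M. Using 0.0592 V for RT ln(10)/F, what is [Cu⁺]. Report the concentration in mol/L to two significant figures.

0.33 M

Cu⁺/Cu is the cathode, Na⁺/Na the anode: E°cell = +3.23 V, n = 1.
Overall reaction: Cu⁺(aq) + Na(s) → Cu(s) + Na⁺(aq); Q = [Na⁺]^1/[Cu⁺]^1.
From E = E° − (0.0592/n) log Q: log Q = (E° − E)·n/0.0592 = (+3.23 − (+3.401))·1/0.0592 = -2.8885.
So 1·log[Cu⁺] = 1·log(0.000429) − log Q = -3.3675 − (-2.8885) = -0.4790; [Cu⁺] = 10^(-0.4790) ≈ 0.33 M.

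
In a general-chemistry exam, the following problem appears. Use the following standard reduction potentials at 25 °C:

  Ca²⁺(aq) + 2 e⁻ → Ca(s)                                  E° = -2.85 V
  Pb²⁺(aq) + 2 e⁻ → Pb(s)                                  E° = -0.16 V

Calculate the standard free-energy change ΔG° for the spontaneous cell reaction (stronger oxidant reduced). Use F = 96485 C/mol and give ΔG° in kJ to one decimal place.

-519.1 kJ

Pb²⁺/Pb (E° = -0.16 V) is the cathode; Ca²⁺/Ca (E° = -2.85 V) is the anode, so E°cell = +2.69 V.
Balancing electrons gives n = 2 (lcm of 2 and 2).
ΔG° = −nFE° = −(2)(96485)(+2.69) = -519,089 J = -519.1 kJ.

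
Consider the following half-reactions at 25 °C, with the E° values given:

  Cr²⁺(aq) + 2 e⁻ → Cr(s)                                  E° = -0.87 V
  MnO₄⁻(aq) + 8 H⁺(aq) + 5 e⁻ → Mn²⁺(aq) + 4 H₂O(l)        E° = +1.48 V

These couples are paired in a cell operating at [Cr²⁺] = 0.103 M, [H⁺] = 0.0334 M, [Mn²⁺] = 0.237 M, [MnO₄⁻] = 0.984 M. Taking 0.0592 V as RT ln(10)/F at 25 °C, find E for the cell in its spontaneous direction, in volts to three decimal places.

MnO₄⁻/Mn²⁺ is the cathode (higher E°), Cr²⁺/Cr the anode: E°cell = +1.48 − (-0.87) = +2.35 V, n = 10.
Overall: 2 MnO₄⁻(aq) + 16 H⁺(aq) + 5 Cr(s) → 2 Mn²⁺(aq) + 8 H₂O(l) + 5 Cr²⁺(aq)
Q = [Mn²⁺]^2·[Cr²⁺]^5 / ([MnO₄⁻]^2·[H⁺]^16); log Q = 17.448.
E = E° − (0.0592/n) log Q = +2.35 − (0.0592/10)(17.448) = +2.247 V.

+2.247 V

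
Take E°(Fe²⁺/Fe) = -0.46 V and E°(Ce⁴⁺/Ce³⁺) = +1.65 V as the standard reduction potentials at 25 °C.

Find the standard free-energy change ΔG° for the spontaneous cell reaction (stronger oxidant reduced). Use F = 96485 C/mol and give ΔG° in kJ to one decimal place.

-407.2 kJ

Ce⁴⁺/Ce³⁺ (E° = +1.65 V) is the cathode; Fe²⁺/Fe (E° = -0.46 V) is the anode, so E°cell = +2.11 V.
Balancing electrons gives n = 2 (lcm of 1 and 2).
ΔG° = −nFE° = −(2)(96485)(+2.11) = -407,167 J = -407.2 kJ.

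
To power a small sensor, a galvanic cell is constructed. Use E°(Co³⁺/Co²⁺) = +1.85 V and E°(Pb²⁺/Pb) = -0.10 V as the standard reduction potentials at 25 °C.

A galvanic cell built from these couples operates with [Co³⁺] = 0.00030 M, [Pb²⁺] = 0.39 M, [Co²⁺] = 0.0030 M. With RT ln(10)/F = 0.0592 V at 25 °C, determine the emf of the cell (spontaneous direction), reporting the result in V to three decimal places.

Co³⁺/Co²⁺ is the cathode (higher E°), Pb²⁺/Pb the anode: E°cell = +1.85 − (-0.10) = +1.95 V, n = 2.
Overall: 2 Co³⁺(aq) + Pb(s) → 2 Co²⁺(aq) + Pb²⁺(aq)
Q = [Co²⁺]^2·[Pb²⁺] / ([Co³⁺]^2); log Q = 1.591.
E = E° − (0.0592/n) log Q = +1.95 − (0.0592/2)(1.591) = +1.903 V.

+1.903 V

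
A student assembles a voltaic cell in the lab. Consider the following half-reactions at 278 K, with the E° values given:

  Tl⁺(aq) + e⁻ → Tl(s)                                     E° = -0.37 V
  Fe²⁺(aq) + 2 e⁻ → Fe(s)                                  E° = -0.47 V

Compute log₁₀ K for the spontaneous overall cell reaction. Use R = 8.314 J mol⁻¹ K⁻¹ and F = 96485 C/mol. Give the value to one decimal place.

3.6

Cathode: Tl⁺/Tl; anode: Fe²⁺/Fe. E°cell = (-0.37) − (-0.47) = +0.10 V, with n = 2.
ΔG° = −nFE° = −RT ln K, so ln K = nFE°/(RT) = (2)(96485)(+0.10) / ((8.314)(278)) = 8.349.
log₁₀ K = 8.349 / ln 10 = 3.6.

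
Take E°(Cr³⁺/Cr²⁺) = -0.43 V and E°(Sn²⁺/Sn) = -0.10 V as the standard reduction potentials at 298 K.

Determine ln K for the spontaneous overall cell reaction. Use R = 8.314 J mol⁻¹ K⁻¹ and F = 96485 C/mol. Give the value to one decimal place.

25.7

Cathode: Sn²⁺/Sn; anode: Cr³⁺/Cr²⁺. E°cell = (-0.10) − (-0.43) = +0.33 V, with n = 2.
ΔG° = −nFE° = −RT ln K, so ln K = nFE°/(RT) = (2)(96485)(+0.33) / ((8.314)(298)) = 25.703.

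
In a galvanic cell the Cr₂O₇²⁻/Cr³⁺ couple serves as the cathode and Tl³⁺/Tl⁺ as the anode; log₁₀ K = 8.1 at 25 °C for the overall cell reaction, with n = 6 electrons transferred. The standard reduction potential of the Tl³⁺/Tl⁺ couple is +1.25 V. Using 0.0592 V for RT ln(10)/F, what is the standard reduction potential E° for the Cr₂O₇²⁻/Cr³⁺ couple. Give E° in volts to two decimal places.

+1.33 V

E°cell = (0.0592/n)·log K = (0.0592/6)(8.1) = +0.080 V.
Since Cr₂O₇²⁻/Cr³⁺ is the cathode and Tl³⁺/Tl⁺ the anode, E°cell = E°(Cr₂O₇²⁻/Cr³⁺) − E°(Tl³⁺/Tl⁺).
So E°(Cr₂O₇²⁻/Cr³⁺) = E°cell + E°(Tl³⁺/Tl⁺) = +0.080 + (+1.25) = +1.33 V.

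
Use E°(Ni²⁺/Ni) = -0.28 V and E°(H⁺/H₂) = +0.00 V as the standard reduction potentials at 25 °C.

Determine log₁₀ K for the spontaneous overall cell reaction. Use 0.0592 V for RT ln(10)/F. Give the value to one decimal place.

Cathode: H⁺/H₂; anode: Ni²⁺/Ni. E°cell = +0.28 V, n = 2.
log K = nE°cell / 0.0592 = (2)(+0.28) / 0.0592 = 9.5.

9.5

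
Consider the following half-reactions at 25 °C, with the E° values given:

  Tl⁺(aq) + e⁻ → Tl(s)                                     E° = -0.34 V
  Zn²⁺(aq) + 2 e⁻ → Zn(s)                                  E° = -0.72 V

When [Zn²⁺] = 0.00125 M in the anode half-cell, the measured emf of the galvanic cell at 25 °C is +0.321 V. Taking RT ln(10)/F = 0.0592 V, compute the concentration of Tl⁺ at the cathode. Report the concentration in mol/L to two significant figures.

0.0036 M

Tl⁺/Tl is the cathode, Zn²⁺/Zn the anode: E°cell = +0.38 V, n = 2.
Overall reaction: 2 Tl⁺(aq) + Zn(s) → 2 Tl(s) + Zn²⁺(aq); Q = [Zn²⁺]^1/[Tl⁺]^2.
From E = E° − (0.0592/n) log Q: log Q = (E° − E)·n/0.0592 = (+0.38 − (+0.321))·2/0.0592 = 1.9932.
So 2·log[Tl⁺] = 1·log(0.00125) − log Q = -2.9031 − (1.9932) = -4.8963; log[Tl⁺] = -4.8963 / 2 = -2.4482; [Tl⁺] = 10^(-2.4482) ≈ 0.0036 M.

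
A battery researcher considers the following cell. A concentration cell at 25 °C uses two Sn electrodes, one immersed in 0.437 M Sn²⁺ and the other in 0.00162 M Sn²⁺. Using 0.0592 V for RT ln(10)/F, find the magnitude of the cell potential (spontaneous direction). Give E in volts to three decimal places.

For a concentration cell E°cell = 0. The 0.437 M side is the cathode (reduction is favoured where [Sn²⁺] is higher).
With n = 2, E = −(0.0592/2) log([Sn²⁺]ₐₙ/[Sn²⁺]꜀ₐₜ) = −(0.0592/2) log(0.00162/0.437) = −(0.0592/2)(-2.431) = +0.072 V.

+0.072 V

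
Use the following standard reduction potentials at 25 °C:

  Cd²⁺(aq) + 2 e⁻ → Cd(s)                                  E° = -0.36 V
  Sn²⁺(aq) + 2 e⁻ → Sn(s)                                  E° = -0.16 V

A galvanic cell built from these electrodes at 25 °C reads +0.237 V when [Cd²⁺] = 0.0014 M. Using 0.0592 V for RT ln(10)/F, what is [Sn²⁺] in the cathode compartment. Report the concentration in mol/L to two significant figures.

0.025 M

Sn²⁺/Sn is the cathode, Cd²⁺/Cd the anode: E°cell = +0.20 V, n = 2.
Overall reaction: Sn²⁺(aq) + Cd(s) → Sn(s) + Cd²⁺(aq); Q = [Cd²⁺]^1/[Sn²⁺]^1.
From E = E° − (0.0592/n) log Q: log Q = (E° − E)·n/0.0592 = (+0.20 − (+0.237))·2/0.0592 = -1.2500.
So 1·log[Sn²⁺] = 1·log(0.0014) − log Q = -2.8539 − (-1.2500) = -1.6039; [Sn²⁺] = 10^(-1.6039) ≈ 0.025 M.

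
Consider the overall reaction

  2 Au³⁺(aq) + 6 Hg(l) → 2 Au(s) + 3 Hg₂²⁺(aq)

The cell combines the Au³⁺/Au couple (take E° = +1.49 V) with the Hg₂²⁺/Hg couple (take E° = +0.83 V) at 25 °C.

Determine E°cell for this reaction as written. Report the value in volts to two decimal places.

+0.66 V

The Au³⁺/Au couple has the higher reduction potential, so it is the cathode; Hg₂²⁺/Hg is oxidised at the anode.
E°cell = E°(cathode) − E°(anode) = (+1.49) − (+0.83) = +0.66 V.
Since E°cell > 0, the reaction is spontaneous under standard conditions.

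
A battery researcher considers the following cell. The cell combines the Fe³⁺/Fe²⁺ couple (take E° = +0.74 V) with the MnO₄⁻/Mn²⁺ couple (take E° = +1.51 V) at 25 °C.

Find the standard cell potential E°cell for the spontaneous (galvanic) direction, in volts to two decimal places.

+0.77 V

The MnO₄⁻/Mn²⁺ couple has the higher reduction potential, so it is the cathode; Fe³⁺/Fe²⁺ is oxidised at the anode.
E°cell = E°(cathode) − E°(anode) = (+1.51) − (+0.74) = +0.77 V.
Since E°cell > 0, the reaction is spontaneous under standard conditions.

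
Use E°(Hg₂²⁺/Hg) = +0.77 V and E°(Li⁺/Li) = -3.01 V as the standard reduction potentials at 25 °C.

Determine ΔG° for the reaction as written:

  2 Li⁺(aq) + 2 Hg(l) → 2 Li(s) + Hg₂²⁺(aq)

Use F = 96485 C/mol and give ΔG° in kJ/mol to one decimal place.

+729.4 kJ/mol

As written, Li⁺/Li is reduced (cathode) and Hg₂²⁺/Hg is oxidised (anode), so E°cell = (-3.01) − (+0.77) = -3.78 V.
Balancing electrons gives n = 2.
ΔG° = −nFE° = −(2)(96485)(-3.78) = 729,427 J = +729.4 kJ/mol.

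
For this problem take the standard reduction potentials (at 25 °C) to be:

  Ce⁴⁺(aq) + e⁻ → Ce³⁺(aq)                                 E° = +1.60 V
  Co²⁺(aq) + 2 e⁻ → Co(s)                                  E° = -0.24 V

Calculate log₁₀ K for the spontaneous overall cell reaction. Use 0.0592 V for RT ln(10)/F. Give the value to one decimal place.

Cathode: Ce⁴⁺/Ce³⁺; anode: Co²⁺/Co. E°cell = +1.84 V, n = 2.
log K = nE°cell / 0.0592 = (2)(+1.84) / 0.0592 = 62.2.

62.2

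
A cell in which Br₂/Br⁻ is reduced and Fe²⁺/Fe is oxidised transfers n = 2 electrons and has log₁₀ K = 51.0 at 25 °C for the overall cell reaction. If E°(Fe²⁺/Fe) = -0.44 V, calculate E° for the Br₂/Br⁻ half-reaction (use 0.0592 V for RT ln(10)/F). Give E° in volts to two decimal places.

E°cell = (0.0592/n)·log K = (0.0592/2)(51.0) = +1.510 V.
Since Br₂/Br⁻ is the cathode and Fe²⁺/Fe the anode, E°cell = E°(Br₂/Br⁻) − E°(Fe²⁺/Fe).
So E°(Br₂/Br⁻) = E°cell + E°(Fe²⁺/Fe) = +1.510 + (-0.44) = +1.07 V.

+1.07 V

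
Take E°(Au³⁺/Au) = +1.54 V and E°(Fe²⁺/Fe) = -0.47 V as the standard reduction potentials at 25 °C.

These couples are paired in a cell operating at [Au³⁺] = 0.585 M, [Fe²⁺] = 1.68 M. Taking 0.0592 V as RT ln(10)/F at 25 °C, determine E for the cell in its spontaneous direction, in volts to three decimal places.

+1.999 V

Au³⁺/Au is the cathode (higher E°), Fe²⁺/Fe the anode: E°cell = +1.54 − (-0.47) = +2.01 V, n = 6.
Overall: 2 Au³⁺(aq) + 3 Fe(s) → 2 Au(s) + 3 Fe²⁺(aq)
Q = [Fe²⁺]^3 / ([Au³⁺]^2); log Q = 1.142.
E = E° − (0.0592/n) log Q = +2.01 − (0.0592/6)(1.142) = +1.999 V.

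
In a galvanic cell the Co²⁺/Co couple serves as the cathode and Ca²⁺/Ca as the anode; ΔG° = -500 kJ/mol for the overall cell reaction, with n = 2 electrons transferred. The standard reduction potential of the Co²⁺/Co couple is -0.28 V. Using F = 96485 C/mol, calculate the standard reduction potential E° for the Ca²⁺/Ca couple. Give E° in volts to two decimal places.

-2.87 V

E°cell = −ΔG°/(nF) = −(-500×10³)/((2)(96485)) = +2.591 V.
Since Co²⁺/Co is the cathode and Ca²⁺/Ca the anode, E°cell = E°(Co²⁺/Co) − E°(Ca²⁺/Ca).
So E°(Ca²⁺/Ca) = E°(Co²⁺/Co) − E°cell = (-0.28) − (+2.591) = -2.87 V.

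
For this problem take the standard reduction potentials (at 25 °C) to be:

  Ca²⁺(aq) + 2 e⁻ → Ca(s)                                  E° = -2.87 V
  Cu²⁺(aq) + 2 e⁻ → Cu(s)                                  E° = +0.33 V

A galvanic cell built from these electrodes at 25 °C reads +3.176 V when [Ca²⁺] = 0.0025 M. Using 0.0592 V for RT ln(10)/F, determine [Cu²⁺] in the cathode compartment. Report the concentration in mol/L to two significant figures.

Cu²⁺/Cu is the cathode, Ca²⁺/Ca the anode: E°cell = +3.20 V, n = 2.
Overall reaction: Cu²⁺(aq) + Ca(s) → Cu(s) + Ca²⁺(aq); Q = [Ca²⁺]^1/[Cu²⁺]^1.
From E = E° − (0.0592/n) log Q: log Q = (E° − E)·n/0.0592 = (+3.20 − (+3.176))·2/0.0592 = 0.8108.
So 1·log[Cu²⁺] = 1·log(0.0025) − log Q = -2.6021 − (0.8108) = -3.4129; [Cu²⁺] = 10^(-3.4129) ≈ 0.00039 M.

0.00039 M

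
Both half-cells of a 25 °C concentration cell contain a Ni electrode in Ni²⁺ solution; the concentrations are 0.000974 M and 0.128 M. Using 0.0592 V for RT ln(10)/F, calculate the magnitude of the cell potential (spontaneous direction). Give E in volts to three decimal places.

+0.063 V

For a concentration cell E°cell = 0. The 0.128 M side is the cathode (reduction is favoured where [Ni²⁺] is higher).
With n = 2, E = −(0.0592/2) log([Ni²⁺]ₐₙ/[Ni²⁺]꜀ₐₜ) = −(0.0592/2) log(0.000974/0.128) = −(0.0592/2)(-2.119) = +0.063 V.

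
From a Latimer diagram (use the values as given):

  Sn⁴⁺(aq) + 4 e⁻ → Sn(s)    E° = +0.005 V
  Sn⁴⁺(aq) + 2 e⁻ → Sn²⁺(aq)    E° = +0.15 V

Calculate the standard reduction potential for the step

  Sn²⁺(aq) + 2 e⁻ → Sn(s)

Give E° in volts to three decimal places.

-0.140 V

Sequential free energies add, so n₃E°₃ = n₁E°₁ + n₂E°₂.
With n₃ = 4, and the known step contributing 2×(+0.15) V, the unknown satisfies 2·E° = 4×(+0.005) − 2×(+0.15) = -0.280.
E° = -0.280 / 2 = -0.140 V.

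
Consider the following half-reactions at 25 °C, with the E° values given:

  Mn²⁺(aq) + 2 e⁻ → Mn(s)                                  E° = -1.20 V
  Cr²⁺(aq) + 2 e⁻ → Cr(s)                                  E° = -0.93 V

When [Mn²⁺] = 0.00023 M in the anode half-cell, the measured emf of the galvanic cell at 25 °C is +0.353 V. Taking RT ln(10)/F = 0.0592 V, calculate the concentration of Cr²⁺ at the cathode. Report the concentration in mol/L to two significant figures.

Cr²⁺/Cr is the cathode, Mn²⁺/Mn the anode: E°cell = +0.27 V, n = 2.
Overall reaction: Cr²⁺(aq) + Mn(s) → Cr(s) + Mn²⁺(aq); Q = [Mn²⁺]^1/[Cr²⁺]^1.
From E = E° − (0.0592/n) log Q: log Q = (E° − E)·n/0.0592 = (+0.27 − (+0.353))·2/0.0592 = -2.8041.
So 1·log[Cr²⁺] = 1·log(0.00023) − log Q = -3.6383 − (-2.8041) = -0.8342; [Cr²⁺] = 10^(-0.8342) ≈ 0.15 M.

0.15 M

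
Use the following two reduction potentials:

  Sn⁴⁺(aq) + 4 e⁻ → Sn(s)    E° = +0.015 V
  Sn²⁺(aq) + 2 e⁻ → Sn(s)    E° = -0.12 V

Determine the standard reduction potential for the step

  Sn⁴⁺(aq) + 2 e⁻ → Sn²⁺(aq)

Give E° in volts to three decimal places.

Sequential free energies add, so n₃E°₃ = n₁E°₁ + n₂E°₂.
With n₃ = 4, and the known step contributing 2×(-0.12) V, the unknown satisfies 2·E° = 4×(+0.015) − 2×(-0.12) = +0.300.
E° = +0.300 / 2 = +0.150 V.

+0.150 V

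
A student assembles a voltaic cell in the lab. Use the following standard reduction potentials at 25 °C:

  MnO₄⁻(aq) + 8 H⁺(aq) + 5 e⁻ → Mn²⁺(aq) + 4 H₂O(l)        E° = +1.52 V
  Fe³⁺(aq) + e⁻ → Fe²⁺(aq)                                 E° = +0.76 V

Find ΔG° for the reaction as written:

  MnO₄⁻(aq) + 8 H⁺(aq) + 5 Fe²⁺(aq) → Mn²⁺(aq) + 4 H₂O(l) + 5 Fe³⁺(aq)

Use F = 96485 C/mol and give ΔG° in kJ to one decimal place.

-366.6 kJ

As written, MnO₄⁻/Mn²⁺ is reduced (cathode) and Fe³⁺/Fe²⁺ is oxidised (anode), so E°cell = (+1.52) − (+0.76) = +0.76 V.
Balancing electrons gives n = 5.
ΔG° = −nFE° = −(5)(96485)(+0.76) = -366,643 J = -366.6 kJ.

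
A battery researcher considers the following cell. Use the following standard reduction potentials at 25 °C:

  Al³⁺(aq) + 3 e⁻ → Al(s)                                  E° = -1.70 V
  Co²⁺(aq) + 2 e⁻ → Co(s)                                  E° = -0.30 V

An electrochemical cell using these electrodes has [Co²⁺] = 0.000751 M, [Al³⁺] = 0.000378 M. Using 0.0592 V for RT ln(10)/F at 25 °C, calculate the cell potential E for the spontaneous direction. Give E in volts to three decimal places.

Co²⁺/Co is the cathode (higher E°), Al³⁺/Al the anode: E°cell = -0.30 − (-1.70) = +1.40 V, n = 6.
Overall: 3 Co²⁺(aq) + 2 Al(s) → 3 Co(s) + 2 Al³⁺(aq)
Q = [Al³⁺]^2 / ([Co²⁺]^3); log Q = 2.528.
E = E° − (0.0592/n) log Q = +1.40 − (0.0592/6)(2.528) = +1.375 V.

+1.375 V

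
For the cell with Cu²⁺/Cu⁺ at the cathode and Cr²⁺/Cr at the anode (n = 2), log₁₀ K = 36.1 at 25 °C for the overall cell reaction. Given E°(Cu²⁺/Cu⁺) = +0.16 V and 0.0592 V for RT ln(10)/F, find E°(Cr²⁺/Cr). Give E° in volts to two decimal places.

-0.91 V

E°cell = (0.0592/n)·log K = (0.0592/2)(36.1) = +1.069 V.
Since Cu²⁺/Cu⁺ is the cathode and Cr²⁺/Cr the anode, E°cell = E°(Cu²⁺/Cu⁺) − E°(Cr²⁺/Cr).
So E°(Cr²⁺/Cr) = E°(Cu²⁺/Cu⁺) − E°cell = (+0.16) − (+1.069) = -0.91 V.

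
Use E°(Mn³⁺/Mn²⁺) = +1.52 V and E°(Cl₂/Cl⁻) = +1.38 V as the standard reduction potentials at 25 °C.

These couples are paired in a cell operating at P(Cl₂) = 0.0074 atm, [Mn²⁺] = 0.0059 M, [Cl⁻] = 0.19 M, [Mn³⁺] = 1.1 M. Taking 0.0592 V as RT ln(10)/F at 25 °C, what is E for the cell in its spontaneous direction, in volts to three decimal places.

Mn³⁺/Mn²⁺ is the cathode (higher E°), Cl₂/Cl⁻ the anode: E°cell = +1.52 − (+1.38) = +0.14 V, n = 2.
Overall: 2 Mn³⁺(aq) + 2 Cl⁻(aq) → 2 Mn²⁺(aq) + Cl₂(g)
Q = [Mn²⁺]^2·P(Cl₂) / ([Mn³⁺]^2·[Cl⁻]^2); log Q = -5.229.
E = E° − (0.0592/n) log Q = +0.14 − (0.0592/2)(-5.229) = +0.295 V.

+0.295 V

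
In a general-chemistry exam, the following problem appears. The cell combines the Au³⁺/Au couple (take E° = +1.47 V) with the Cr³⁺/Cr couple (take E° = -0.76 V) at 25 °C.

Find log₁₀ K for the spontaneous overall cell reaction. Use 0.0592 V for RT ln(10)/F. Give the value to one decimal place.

113.0

Cathode: Au³⁺/Au; anode: Cr³⁺/Cr. E°cell = +2.23 V, n = 3.
log K = nE°cell / 0.0592 = (3)(+2.23) / 0.0592 = 113.0.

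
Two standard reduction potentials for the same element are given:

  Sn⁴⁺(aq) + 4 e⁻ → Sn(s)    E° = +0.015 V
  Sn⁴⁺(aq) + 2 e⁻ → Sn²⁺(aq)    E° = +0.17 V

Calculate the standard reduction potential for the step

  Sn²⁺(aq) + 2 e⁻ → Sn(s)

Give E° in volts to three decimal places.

Sequential free energies add, so n₃E°₃ = n₁E°₁ + n₂E°₂.
With n₃ = 4, and the known step contributing 2×(+0.17) V, the unknown satisfies 2·E° = 4×(+0.015) − 2×(+0.17) = -0.280.
E° = -0.280 / 2 = -0.140 V.

-0.140 V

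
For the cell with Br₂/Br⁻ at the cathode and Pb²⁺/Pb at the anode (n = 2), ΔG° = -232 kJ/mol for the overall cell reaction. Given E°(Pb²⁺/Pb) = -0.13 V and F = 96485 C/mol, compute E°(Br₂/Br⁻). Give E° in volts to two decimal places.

+1.07 V

E°cell = −ΔG°/(nF) = −(-232×10³)/((2)(96485)) = +1.202 V.
Since Br₂/Br⁻ is the cathode and Pb²⁺/Pb the anode, E°cell = E°(Br₂/Br⁻) − E°(Pb²⁺/Pb).
So E°(Br₂/Br⁻) = E°cell + E°(Pb²⁺/Pb) = +1.202 + (-0.13) = +1.07 V.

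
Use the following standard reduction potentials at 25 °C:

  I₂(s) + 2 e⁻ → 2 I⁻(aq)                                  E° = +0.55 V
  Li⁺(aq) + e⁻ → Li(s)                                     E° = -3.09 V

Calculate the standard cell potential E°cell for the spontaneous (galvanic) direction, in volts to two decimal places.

The I₂/I⁻ couple has the higher reduction potential, so it is the cathode; Li⁺/Li is oxidised at the anode.
E°cell = E°(cathode) − E°(anode) = (+0.55) − (-3.09) = +3.64 V.

+3.64 V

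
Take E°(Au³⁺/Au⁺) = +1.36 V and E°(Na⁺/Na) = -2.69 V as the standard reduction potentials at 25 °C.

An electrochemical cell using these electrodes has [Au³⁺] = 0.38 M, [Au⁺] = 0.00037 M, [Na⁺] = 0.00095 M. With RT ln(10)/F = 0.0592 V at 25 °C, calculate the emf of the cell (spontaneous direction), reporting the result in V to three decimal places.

Au³⁺/Au⁺ is the cathode (higher E°), Na⁺/Na the anode: E°cell = +1.36 − (-2.69) = +4.05 V, n = 2.
Overall: Au³⁺(aq) + 2 Na(s) → Au⁺(aq) + 2 Na⁺(aq)
Q = [Au⁺]·[Na⁺]^2 / ([Au³⁺]); log Q = -9.056.
E = E° − (0.0592/n) log Q = +4.05 − (0.0592/2)(-9.056) = +4.318 V.

+4.318 V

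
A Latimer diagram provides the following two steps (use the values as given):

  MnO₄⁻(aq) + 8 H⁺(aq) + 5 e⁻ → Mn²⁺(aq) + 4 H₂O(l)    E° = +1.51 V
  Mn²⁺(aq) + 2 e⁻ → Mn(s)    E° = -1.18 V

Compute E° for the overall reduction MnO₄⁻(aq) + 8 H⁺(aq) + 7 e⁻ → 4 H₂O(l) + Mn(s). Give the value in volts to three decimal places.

Since ΔG° = −nFE° is additive over sequential reductions, n₃E°₃ = n₁E°₁ + n₂E°₂.
E°₃ = (5×+1.51 + 2×-1.18) / 7 = (+5.190) / 7 = +0.741 V.
Simply averaging or adding the two E° values would be wrong; the electron-weighted sum is required.

+0.741 V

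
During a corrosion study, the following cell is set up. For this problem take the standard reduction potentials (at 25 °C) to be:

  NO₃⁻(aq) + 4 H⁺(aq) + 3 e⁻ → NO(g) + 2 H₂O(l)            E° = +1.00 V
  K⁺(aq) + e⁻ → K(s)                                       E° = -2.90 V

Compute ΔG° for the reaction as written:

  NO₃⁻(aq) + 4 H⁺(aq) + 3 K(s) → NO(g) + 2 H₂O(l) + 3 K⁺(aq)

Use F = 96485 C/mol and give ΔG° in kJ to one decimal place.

As written, NO₃⁻/NO is reduced (cathode) and K⁺/K is oxidised (anode), so E°cell = (+1.00) − (-2.90) = +3.90 V.
Balancing electrons gives n = 3.
ΔG° = −nFE° = −(3)(96485)(+3.90) = -1,128,874 J = -1128.9 kJ.

-1128.9 kJ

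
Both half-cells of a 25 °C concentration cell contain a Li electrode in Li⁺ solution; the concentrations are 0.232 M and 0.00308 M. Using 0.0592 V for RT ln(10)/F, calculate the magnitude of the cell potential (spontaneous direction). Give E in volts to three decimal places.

For a concentration cell E°cell = 0. The 0.232 M side is the cathode (reduction is favoured where [Li⁺] is higher).
With n = 1, E = −(0.0592/1) log([Li⁺]ₐₙ/[Li⁺]꜀ₐₜ) = −(0.0592/1) log(0.00308/0.232) = −(0.0592/1)(-1.877) = +0.111 V.

+0.111 V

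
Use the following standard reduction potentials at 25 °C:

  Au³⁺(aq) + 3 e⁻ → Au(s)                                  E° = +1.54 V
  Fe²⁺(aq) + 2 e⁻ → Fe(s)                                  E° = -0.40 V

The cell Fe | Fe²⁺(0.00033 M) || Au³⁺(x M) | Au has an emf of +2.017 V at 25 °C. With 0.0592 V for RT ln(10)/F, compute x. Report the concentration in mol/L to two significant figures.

Au³⁺/Au is the cathode, Fe²⁺/Fe the anode: E°cell = +1.94 V, n = 6.
Overall reaction: 2 Au³⁺(aq) + 3 Fe(s) → 2 Au(s) + 3 Fe²⁺(aq); Q = [Fe²⁺]^3/[Au³⁺]^2.
From E = E° − (0.0592/n) log Q: log Q = (E° − E)·n/0.0592 = (+1.94 − (+2.017))·6/0.0592 = -7.8041.
So 2·log[Au³⁺] = 3·log(0.00033) − log Q = -10.4445 − (-7.8041) = -2.6404; log[Au³⁺] = -2.6404 / 2 = -1.3202; [Au³⁺] = 10^(-1.3202) ≈ 0.048 M.

0.048 M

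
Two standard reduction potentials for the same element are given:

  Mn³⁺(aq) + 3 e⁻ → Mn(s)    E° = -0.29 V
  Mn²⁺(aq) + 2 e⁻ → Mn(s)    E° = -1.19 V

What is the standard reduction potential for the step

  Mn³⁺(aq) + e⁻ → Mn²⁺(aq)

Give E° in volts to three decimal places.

+1.510 V

Sequential free energies add, so n₃E°₃ = n₁E°₁ + n₂E°₂.
With n₃ = 3, and the known step contributing 2×(-1.19) V, the unknown satisfies 1·E° = 3×(-0.29) − 2×(-1.19) = +1.510.
E° = +1.510 / 1 = +1.510 V.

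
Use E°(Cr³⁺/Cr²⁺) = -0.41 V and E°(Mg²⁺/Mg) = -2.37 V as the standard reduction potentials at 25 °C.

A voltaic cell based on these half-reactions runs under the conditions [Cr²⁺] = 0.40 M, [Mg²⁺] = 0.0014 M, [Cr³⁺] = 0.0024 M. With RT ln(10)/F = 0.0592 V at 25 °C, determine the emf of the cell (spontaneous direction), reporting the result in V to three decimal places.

+1.913 V

Cr³⁺/Cr²⁺ is the cathode (higher E°), Mg²⁺/Mg the anode: E°cell = -0.41 − (-2.37) = +1.96 V, n = 2.
Overall: 2 Cr³⁺(aq) + Mg(s) → 2 Cr²⁺(aq) + Mg²⁺(aq)
Q = [Cr²⁺]^2·[Mg²⁺] / ([Cr³⁺]^2); log Q = 1.590.
E = E° − (0.0592/n) log Q = +1.96 − (0.0592/2)(1.590) = +1.913 V.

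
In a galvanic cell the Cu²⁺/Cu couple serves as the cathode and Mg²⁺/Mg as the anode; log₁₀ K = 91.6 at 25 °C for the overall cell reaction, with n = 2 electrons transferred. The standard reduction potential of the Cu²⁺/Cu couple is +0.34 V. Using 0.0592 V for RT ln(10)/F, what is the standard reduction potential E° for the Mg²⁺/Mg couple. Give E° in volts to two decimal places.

E°cell = (0.0592/n)·log K = (0.0592/2)(91.6) = +2.711 V.
Since Cu²⁺/Cu is the cathode and Mg²⁺/Mg the anode, E°cell = E°(Cu²⁺/Cu) − E°(Mg²⁺/Mg).
So E°(Mg²⁺/Mg) = E°(Cu²⁺/Cu) − E°cell = (+0.34) − (+2.711) = -2.37 V.

-2.37 V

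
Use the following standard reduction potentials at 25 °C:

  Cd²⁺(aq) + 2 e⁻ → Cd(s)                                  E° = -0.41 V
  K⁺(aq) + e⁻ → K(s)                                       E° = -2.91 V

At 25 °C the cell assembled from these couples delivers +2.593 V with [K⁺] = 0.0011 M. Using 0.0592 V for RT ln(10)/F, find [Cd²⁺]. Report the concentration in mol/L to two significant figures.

0.0017 M

Cd²⁺/Cd is the cathode, K⁺/K the anode: E°cell = +2.50 V, n = 2.
Overall reaction: Cd²⁺(aq) + 2 K(s) → Cd(s) + 2 K⁺(aq); Q = [K⁺]^2/[Cd²⁺]^1.
From E = E° − (0.0592/n) log Q: log Q = (E° − E)·n/0.0592 = (+2.50 − (+2.593))·2/0.0592 = -3.1419.
So 1·log[Cd²⁺] = 2·log(0.0011) − log Q = -5.9172 − (-3.1419) = -2.7753; [Cd²⁺] = 10^(-2.7753) ≈ 0.0017 M.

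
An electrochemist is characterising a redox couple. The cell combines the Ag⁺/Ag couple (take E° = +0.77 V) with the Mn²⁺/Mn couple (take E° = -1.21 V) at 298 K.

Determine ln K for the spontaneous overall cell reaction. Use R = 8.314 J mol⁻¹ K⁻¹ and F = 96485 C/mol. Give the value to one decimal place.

Cathode: Ag⁺/Ag; anode: Mn²⁺/Mn. E°cell = (+0.77) − (-1.21) = +1.98 V, with n = 2.
ΔG° = −nFE° = −RT ln K, so ln K = nFE°/(RT) = (2)(96485)(+1.98) / ((8.314)(298)) = 154.216.

154.2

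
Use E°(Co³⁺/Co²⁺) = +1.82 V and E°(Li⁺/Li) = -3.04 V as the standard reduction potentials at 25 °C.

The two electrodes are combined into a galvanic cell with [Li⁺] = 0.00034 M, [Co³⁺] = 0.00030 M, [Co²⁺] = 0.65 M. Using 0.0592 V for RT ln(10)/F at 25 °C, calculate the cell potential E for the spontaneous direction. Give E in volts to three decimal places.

Co³⁺/Co²⁺ is the cathode (higher E°), Li⁺/Li the anode: E°cell = +1.82 − (-3.04) = +4.86 V, n = 1.
Overall: Co³⁺(aq) + Li(s) → Co²⁺(aq) + Li⁺(aq)
Q = [Co²⁺]·[Li⁺] / ([Co³⁺]); log Q = -0.133.
E = E° − (0.0592/n) log Q = +4.86 − (0.0592/1)(-0.133) = +4.868 V.

+4.868 V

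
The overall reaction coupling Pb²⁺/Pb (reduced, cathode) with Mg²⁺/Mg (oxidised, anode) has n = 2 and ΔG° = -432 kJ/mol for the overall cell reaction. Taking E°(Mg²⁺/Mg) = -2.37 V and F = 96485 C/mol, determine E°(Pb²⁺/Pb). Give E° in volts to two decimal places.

-0.13 V

E°cell = −ΔG°/(nF) = −(-432×10³)/((2)(96485)) = +2.239 V.
Since Pb²⁺/Pb is the cathode and Mg²⁺/Mg the anode, E°cell = E°(Pb²⁺/Pb) − E°(Mg²⁺/Mg).
So E°(Pb²⁺/Pb) = E°cell + E°(Mg²⁺/Mg) = +2.239 + (-2.37) = -0.13 V.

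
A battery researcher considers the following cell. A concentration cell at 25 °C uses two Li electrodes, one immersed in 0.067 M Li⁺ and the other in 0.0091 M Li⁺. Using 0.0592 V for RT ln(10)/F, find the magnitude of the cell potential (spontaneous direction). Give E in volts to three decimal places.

+0.051 V

For a concentration cell E°cell = 0. The 0.067 M side is the cathode (reduction is favoured where [Li⁺] is higher).
With n = 1, E = −(0.0592/1) log([Li⁺]ₐₙ/[Li⁺]꜀ₐₜ) = −(0.0592/1) log(0.0091/0.067) = −(0.0592/1)(-0.867) = +0.051 V.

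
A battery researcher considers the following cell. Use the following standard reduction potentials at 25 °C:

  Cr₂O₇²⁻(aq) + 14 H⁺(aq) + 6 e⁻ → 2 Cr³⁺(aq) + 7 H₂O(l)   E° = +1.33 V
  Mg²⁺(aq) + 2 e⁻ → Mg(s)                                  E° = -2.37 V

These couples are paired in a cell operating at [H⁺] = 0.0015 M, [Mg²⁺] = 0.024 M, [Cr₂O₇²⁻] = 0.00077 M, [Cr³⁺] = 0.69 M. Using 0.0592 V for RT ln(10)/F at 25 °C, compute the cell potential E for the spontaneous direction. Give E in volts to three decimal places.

+3.330 V

Cr₂O₇²⁻/Cr³⁺ is the cathode (higher E°), Mg²⁺/Mg the anode: E°cell = +1.33 − (-2.37) = +3.70 V, n = 6.
Overall: Cr₂O₇²⁻(aq) + 14 H⁺(aq) + 3 Mg(s) → 2 Cr³⁺(aq) + 7 H₂O(l) + 3 Mg²⁺(aq)
Q = [Cr³⁺]^2·[Mg²⁺]^3 / ([Cr₂O₇²⁻]·[H⁺]^14); log Q = 37.467.
E = E° − (0.0592/n) log Q = +3.70 − (0.0592/6)(37.467) = +3.330 V.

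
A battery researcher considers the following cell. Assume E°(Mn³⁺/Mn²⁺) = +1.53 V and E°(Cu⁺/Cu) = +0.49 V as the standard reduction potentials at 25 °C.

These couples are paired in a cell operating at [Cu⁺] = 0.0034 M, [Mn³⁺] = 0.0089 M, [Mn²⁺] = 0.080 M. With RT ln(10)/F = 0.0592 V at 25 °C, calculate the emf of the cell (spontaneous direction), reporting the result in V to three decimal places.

+1.130 V

Mn³⁺/Mn²⁺ is the cathode (higher E°), Cu⁺/Cu the anode: E°cell = +1.53 − (+0.49) = +1.04 V, n = 1.
Overall: Mn³⁺(aq) + Cu(s) → Mn²⁺(aq) + Cu⁺(aq)
Q = [Mn²⁺]·[Cu⁺] / ([Mn³⁺]); log Q = -1.515.
E = E° − (0.0592/n) log Q = +1.04 − (0.0592/1)(-1.515) = +1.130 V.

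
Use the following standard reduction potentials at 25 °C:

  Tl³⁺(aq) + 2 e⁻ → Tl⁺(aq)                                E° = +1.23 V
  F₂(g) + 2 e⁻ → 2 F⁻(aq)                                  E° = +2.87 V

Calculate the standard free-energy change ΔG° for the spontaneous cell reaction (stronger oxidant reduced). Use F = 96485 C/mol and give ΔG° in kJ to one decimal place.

-316.5 kJ

F₂/F⁻ (E° = +2.87 V) is the cathode; Tl³⁺/Tl⁺ (E° = +1.23 V) is the anode, so E°cell = +1.64 V.
Balancing electrons gives n = 2 (lcm of 2 and 2).
ΔG° = −nFE° = −(2)(96485)(+1.64) = -316,471 J = -316.5 kJ.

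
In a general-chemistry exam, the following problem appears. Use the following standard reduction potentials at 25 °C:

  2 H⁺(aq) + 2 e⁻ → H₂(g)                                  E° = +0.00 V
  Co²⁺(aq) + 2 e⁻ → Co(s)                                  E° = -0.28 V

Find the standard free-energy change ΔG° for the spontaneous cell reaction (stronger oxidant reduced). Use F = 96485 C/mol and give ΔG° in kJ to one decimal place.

H⁺/H₂ (E° = +0.00 V) is the cathode; Co²⁺/Co (E° = -0.28 V) is the anode, so E°cell = +0.28 V.
Balancing electrons gives n = 2 (lcm of 2 and 2).
ΔG° = −nFE° = −(2)(96485)(+0.28) = -54,032 J = -54.0 kJ.

-54.0 kJ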